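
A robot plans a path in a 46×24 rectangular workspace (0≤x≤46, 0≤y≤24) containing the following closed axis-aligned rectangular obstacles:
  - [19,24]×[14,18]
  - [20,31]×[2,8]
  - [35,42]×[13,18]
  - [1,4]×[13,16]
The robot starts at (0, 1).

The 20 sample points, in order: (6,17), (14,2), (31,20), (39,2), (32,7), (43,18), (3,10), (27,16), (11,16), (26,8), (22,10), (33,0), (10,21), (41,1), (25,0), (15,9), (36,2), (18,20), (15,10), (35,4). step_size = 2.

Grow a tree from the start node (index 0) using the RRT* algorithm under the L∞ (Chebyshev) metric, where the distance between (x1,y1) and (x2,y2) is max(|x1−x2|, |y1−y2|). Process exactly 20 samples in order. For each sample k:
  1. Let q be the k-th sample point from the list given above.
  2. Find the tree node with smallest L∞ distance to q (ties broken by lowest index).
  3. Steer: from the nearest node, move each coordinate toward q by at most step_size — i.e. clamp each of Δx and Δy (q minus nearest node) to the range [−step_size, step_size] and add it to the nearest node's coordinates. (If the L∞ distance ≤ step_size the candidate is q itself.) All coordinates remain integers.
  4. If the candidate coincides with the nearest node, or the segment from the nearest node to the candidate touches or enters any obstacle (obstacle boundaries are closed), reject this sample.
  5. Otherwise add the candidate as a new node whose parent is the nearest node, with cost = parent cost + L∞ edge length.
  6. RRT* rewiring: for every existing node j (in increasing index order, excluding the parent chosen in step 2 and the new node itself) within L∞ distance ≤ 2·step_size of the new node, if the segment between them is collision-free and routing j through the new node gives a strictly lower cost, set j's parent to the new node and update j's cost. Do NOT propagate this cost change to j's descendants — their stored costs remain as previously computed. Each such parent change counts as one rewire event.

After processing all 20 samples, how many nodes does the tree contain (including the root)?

Node count: 17

1. q=(6,17) nearest=0 d=16 new=(2,3) → add node 1 parent=0 cost=2
2. q=(14,2) nearest=1 d=12 new=(4,2) → add node 2 parent=1 cost=4
3. q=(31,20) nearest=2 d=27 new=(6,4) → add node 3 parent=2 cost=6
4. q=(39,2) nearest=3 d=33 new=(8,2) → add node 4 parent=3 cost=8
5. q=(32,7) nearest=4 d=24 new=(10,4) → add node 5 parent=4 cost=10
6. q=(43,18) nearest=5 d=33 new=(12,6) → add node 6 parent=5 cost=12
7. q=(3,10) nearest=3 d=6 new=(4,6) → add node 7 parent=3 cost=8
8. q=(27,16) nearest=6 d=15 new=(14,8) → add node 8 parent=6 cost=14
9. q=(11,16) nearest=8 d=8 new=(12,10) → add node 9 parent=8 cost=16
10. q=(26,8) nearest=8 d=12 new=(16,8) → add node 10 parent=8 cost=16
11. q=(22,10) nearest=10 d=6 new=(18,10) → add node 11 parent=10 cost=18
12. q=(33,0) nearest=11 d=15 new=(20,8) → blocked by [20,31]×[2,8], reject
13. q=(10,21) nearest=9 d=11 new=(10,12) → add node 12 parent=9 cost=18
14. q=(41,1) nearest=11 d=23 new=(20,8) → blocked by [20,31]×[2,8], reject
15. q=(25,0) nearest=10 d=9 new=(18,6) → add node 13 parent=10 cost=18
16. q=(15,9) nearest=8 d=1 new=(15,9) → add node 14 parent=8 cost=15
17. q=(36,2) nearest=11 d=18 new=(20,8) → blocked by [20,31]×[2,8], reject
18. q=(18,20) nearest=12 d=8 new=(12,14) → add node 15 parent=12 cost=20
19. q=(15,10) nearest=14 d=1 new=(15,10) → add node 16 parent=14 cost=16
20. q=(35,4) nearest=11 d=17 new=(20,8) → blocked by [20,31]×[2,8], reject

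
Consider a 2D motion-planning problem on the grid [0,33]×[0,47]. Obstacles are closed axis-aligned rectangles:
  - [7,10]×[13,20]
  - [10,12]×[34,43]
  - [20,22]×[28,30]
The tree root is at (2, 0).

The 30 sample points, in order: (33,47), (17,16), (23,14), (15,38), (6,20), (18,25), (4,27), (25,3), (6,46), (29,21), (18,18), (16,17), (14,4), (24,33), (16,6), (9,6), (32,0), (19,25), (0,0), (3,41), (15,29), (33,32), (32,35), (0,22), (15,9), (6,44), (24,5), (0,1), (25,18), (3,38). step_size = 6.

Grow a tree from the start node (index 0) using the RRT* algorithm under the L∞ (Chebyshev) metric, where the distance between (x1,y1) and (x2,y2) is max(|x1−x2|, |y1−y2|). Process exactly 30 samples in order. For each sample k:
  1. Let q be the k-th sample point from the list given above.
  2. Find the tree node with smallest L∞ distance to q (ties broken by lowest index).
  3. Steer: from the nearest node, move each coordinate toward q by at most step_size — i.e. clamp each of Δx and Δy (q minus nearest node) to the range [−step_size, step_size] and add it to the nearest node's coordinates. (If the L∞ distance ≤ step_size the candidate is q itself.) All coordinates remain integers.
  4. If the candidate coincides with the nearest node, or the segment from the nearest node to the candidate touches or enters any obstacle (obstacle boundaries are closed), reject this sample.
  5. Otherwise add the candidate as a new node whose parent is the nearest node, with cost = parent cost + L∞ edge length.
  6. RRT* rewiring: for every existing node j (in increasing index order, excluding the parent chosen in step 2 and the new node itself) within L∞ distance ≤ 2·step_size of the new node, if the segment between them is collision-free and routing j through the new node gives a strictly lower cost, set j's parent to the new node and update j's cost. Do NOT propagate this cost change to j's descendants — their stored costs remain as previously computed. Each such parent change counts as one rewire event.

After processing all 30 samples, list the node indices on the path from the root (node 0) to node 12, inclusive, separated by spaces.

Path: 0 1 12

1. q=(33,47) nearest=0 d=47 new=(8,6) → add node 1 parent=0 cost=6
2. q=(17,16) nearest=1 d=10 new=(14,12) → add node 2 parent=1 cost=12
3. q=(23,14) nearest=2 d=9 new=(20,14) → add node 3 parent=2 cost=18
4. q=(15,38) nearest=3 d=24 new=(15,20) → add node 4 parent=3 cost=24
5. q=(6,20) nearest=2 d=8 new=(8,18) → blocked by [7,10]×[13,20], reject
6. q=(18,25) nearest=4 d=5 new=(18,25) → add node 5 parent=4 cost=29
7. q=(4,27) nearest=4 d=11 new=(9,26) → add node 6 parent=4 cost=30
8. q=(25,3) nearest=2 d=11 new=(20,6) → add node 7 parent=2 cost=18
9. q=(6,46) nearest=6 d=20 new=(6,32) → add node 8 parent=6 cost=36
10. q=(29,21) nearest=3 d=9 new=(26,20) → add node 9 parent=3 cost=24
11. q=(18,18) nearest=4 d=3 new=(18,18) → add node 10 parent=4 cost=27
12. q=(16,17) nearest=10 d=2 new=(16,17) → add node 11 parent=10 cost=29
13. q=(14,4) nearest=1 d=6 new=(14,4) → add node 12 parent=1 cost=12
14. q=(24,33) nearest=5 d=8 new=(24,31) → blocked by [20,22]×[28,30], reject
15. q=(16,6) nearest=12 d=2 new=(16,6) → add node 13 parent=12 cost=14; rewire 10→13 (26<27); rewire 11→13 (25<29)
16. q=(9,6) nearest=1 d=1 new=(9,6) → add node 14 parent=1 cost=7; rewire 10→14 (19<26); rewire 11→14 (18<25)
17. q=(32,0) nearest=7 d=12 new=(26,0) → add node 15 parent=7 cost=24
18. q=(19,25) nearest=5 d=1 new=(19,25) → add node 16 parent=5 cost=30
19. q=(0,0) nearest=0 d=2 new=(0,0) → add node 17 parent=0 cost=2
20. q=(3,41) nearest=8 d=9 new=(3,38) → add node 18 parent=8 cost=42
21. q=(15,29) nearest=5 d=4 new=(15,29) → add node 19 parent=5 cost=33
22. q=(33,32) nearest=9 d=12 new=(32,26) → add node 20 parent=9 cost=30
23. q=(32,35) nearest=20 d=9 new=(32,32) → add node 21 parent=20 cost=36
24. q=(0,22) nearest=6 d=9 new=(3,22) → add node 22 parent=6 cost=36
25. q=(15,9) nearest=2 d=3 new=(15,9) → add node 23 parent=2 cost=15
26. q=(6,44) nearest=18 d=6 new=(6,44) → add node 24 parent=18 cost=48
27. q=(24,5) nearest=7 d=4 new=(24,5) → add node 25 parent=7 cost=22
28. q=(0,1) nearest=17 d=1 new=(0,1) → add node 26 parent=17 cost=3
29. q=(25,18) nearest=9 d=2 new=(25,18) → add node 27 parent=9 cost=26
30. q=(3,38) nearest=18 d=0 → coincident, reject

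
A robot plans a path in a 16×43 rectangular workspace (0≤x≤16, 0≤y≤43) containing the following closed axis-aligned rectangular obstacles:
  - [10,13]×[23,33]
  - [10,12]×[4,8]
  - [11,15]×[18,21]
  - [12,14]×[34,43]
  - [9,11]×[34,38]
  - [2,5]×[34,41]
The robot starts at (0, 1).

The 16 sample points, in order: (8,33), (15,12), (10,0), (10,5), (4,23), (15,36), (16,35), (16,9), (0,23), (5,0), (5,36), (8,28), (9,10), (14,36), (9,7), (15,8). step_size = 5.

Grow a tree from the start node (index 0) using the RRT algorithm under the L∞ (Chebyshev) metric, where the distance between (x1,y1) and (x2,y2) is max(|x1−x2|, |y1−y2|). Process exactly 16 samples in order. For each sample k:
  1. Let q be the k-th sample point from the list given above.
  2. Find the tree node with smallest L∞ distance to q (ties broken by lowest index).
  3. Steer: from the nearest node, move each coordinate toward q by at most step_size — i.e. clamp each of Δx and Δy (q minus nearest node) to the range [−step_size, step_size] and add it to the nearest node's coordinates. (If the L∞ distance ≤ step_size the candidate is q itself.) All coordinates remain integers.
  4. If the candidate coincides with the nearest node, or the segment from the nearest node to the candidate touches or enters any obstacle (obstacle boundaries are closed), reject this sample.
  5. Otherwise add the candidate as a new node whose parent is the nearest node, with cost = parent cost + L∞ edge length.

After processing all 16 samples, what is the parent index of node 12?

1. q=(8,33) nearest=0 d=32 new=(5,6) → add node 1 parent=0 cost=5
2. q=(15,12) nearest=1 d=10 new=(10,11) → add node 2 parent=1 cost=10
3. q=(10,0) nearest=1 d=6 new=(10,1) → add node 3 parent=1 cost=10
4. q=(10,5) nearest=3 d=4 new=(10,5) → blocked by [10,12]×[4,8], reject
5. q=(4,23) nearest=2 d=12 new=(5,16) → add node 4 parent=2 cost=15
6. q=(15,36) nearest=4 d=20 new=(10,21) → add node 5 parent=4 cost=20
7. q=(16,35) nearest=5 d=14 new=(15,26) → blocked by [10,13]×[23,33], reject
8. q=(16,9) nearest=2 d=6 new=(15,9) → add node 6 parent=2 cost=15
9. q=(0,23) nearest=4 d=7 new=(0,21) → add node 7 parent=4 cost=20
10. q=(5,0) nearest=0 d=5 new=(5,0) → add node 8 parent=0 cost=5
11. q=(5,36) nearest=5 d=15 new=(5,26) → add node 9 parent=5 cost=25
12. q=(8,28) nearest=9 d=3 new=(8,28) → add node 10 parent=9 cost=28
13. q=(9,10) nearest=2 d=1 new=(9,10) → add node 11 parent=2 cost=11
14. q=(14,36) nearest=10 d=8 new=(13,33) → blocked by [10,13]×[23,33], reject
15. q=(9,7) nearest=11 d=3 new=(9,7) → add node 12 parent=11 cost=14
16. q=(15,8) nearest=6 d=1 new=(15,8) → add node 13 parent=6 cost=16

Parent of node 12: 11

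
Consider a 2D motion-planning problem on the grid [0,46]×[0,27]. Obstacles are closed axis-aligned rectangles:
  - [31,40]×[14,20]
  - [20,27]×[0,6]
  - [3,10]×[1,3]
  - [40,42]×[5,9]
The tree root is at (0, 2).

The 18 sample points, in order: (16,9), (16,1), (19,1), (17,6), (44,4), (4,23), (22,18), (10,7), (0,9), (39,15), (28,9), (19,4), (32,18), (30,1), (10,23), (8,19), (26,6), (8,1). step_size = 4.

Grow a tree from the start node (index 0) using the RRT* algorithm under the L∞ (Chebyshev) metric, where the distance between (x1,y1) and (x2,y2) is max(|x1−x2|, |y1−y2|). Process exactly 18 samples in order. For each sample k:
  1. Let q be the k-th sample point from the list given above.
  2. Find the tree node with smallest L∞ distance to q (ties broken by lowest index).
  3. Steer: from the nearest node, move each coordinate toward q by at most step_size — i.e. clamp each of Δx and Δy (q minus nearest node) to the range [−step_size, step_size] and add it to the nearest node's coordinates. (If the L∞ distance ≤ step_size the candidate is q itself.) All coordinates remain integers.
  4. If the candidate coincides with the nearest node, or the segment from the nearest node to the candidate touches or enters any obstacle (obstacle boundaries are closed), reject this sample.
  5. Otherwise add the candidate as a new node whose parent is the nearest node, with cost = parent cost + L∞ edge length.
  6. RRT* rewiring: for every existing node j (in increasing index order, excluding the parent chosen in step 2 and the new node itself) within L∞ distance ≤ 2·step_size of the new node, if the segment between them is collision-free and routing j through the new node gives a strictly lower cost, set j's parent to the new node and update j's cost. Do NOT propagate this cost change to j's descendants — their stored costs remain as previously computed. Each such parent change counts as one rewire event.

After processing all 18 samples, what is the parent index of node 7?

Parent of node 7: 1

1. q=(16,9) nearest=0 d=16 new=(4,6) → add node 1 parent=0 cost=4
2. q=(16,1) nearest=1 d=12 new=(8,2) → blocked by [3,10]×[1,3], reject
3. q=(19,1) nearest=1 d=15 new=(8,2) → blocked by [3,10]×[1,3], reject
4. q=(17,6) nearest=1 d=13 new=(8,6) → add node 2 parent=1 cost=8
5. q=(44,4) nearest=2 d=36 new=(12,4) → add node 3 parent=2 cost=12
6. q=(4,23) nearest=1 d=17 new=(4,10) → add node 4 parent=1 cost=8
7. q=(22,18) nearest=2 d=14 new=(12,10) → add node 5 parent=2 cost=12
8. q=(10,7) nearest=2 d=2 new=(10,7) → add node 6 parent=2 cost=10
9. q=(0,9) nearest=1 d=4 new=(0,9) → add node 7 parent=1 cost=8
10. q=(39,15) nearest=3 d=27 new=(16,8) → add node 8 parent=3 cost=16
11. q=(28,9) nearest=8 d=12 new=(20,9) → add node 9 parent=8 cost=20
12. q=(19,4) nearest=8 d=4 new=(19,4) → add node 10 parent=8 cost=20
13. q=(32,18) nearest=9 d=12 new=(24,13) → add node 11 parent=9 cost=24
14. q=(30,1) nearest=9 d=10 new=(24,5) → blocked by [20,27]×[0,6], reject
15. q=(10,23) nearest=4 d=13 new=(8,14) → add node 12 parent=4 cost=12
16. q=(8,19) nearest=12 d=5 new=(8,18) → add node 13 parent=12 cost=16
17. q=(26,6) nearest=9 d=6 new=(24,6) → blocked by [20,27]×[0,6], reject
18. q=(8,1) nearest=3 d=4 new=(8,1) → blocked by [3,10]×[1,3], reject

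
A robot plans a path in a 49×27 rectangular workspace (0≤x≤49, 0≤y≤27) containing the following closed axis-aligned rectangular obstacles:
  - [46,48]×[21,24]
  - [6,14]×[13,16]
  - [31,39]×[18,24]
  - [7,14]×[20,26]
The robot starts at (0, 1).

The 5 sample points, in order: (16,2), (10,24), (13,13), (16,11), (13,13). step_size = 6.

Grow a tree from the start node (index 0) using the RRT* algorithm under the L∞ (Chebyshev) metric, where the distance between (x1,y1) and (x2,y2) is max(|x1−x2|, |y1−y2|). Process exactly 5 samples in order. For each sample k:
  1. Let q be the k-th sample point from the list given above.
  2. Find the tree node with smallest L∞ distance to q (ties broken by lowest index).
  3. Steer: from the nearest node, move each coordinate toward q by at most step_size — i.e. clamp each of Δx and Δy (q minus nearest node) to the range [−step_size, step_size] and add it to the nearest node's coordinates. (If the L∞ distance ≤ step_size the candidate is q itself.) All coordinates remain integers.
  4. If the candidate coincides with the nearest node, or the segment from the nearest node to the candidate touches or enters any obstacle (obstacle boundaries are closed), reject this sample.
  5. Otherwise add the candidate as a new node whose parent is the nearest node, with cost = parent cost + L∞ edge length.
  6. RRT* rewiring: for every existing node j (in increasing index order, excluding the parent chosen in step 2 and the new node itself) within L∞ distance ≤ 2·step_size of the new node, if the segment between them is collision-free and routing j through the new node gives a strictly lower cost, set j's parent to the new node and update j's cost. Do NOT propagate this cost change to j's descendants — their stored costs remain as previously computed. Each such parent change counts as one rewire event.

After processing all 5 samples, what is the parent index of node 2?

1. q=(16,2) nearest=0 d=16 new=(6,2) → add node 1 parent=0 cost=6
2. q=(10,24) nearest=1 d=22 new=(10,8) → add node 2 parent=1 cost=12
3. q=(13,13) nearest=2 d=5 new=(13,13) → blocked by [6,14]×[13,16], reject
4. q=(16,11) nearest=2 d=6 new=(16,11) → add node 3 parent=2 cost=18
5. q=(13,13) nearest=3 d=3 new=(13,13) → blocked by [6,14]×[13,16], reject

Parent of node 2: 1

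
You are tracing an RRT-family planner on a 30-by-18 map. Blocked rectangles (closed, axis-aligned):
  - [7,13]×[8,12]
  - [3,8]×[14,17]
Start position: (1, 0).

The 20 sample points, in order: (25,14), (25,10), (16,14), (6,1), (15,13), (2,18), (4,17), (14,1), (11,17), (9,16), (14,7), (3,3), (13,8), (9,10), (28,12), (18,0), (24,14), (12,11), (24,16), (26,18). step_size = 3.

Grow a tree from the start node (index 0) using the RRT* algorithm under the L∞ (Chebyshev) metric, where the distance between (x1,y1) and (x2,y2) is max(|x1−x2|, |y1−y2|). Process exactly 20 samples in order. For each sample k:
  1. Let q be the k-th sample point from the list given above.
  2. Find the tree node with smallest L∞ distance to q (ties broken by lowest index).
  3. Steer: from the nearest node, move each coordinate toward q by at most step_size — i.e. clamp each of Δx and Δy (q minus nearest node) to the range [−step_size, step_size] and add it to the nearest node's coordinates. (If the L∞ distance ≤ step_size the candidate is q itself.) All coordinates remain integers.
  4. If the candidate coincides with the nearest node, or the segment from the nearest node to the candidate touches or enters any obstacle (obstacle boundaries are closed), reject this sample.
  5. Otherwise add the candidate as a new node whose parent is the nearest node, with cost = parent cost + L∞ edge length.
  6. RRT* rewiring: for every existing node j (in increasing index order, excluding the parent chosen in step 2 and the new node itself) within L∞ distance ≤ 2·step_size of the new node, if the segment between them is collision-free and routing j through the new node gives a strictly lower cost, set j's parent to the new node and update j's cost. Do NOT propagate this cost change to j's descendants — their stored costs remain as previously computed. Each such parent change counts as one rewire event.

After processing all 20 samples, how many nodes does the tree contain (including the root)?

1. q=(25,14) nearest=0 d=24 new=(4,3) → add node 1 parent=0 cost=3
2. q=(25,10) nearest=1 d=21 new=(7,6) → add node 2 parent=1 cost=6
3. q=(16,14) nearest=2 d=9 new=(10,9) → blocked by [7,13]×[8,12], reject
4. q=(6,1) nearest=1 d=2 new=(6,1) → add node 3 parent=1 cost=5
5. q=(15,13) nearest=2 d=8 new=(10,9) → blocked by [7,13]×[8,12], reject
6. q=(2,18) nearest=2 d=12 new=(4,9) → add node 4 parent=2 cost=9
7. q=(4,17) nearest=4 d=8 new=(4,12) → add node 5 parent=4 cost=12
8. q=(14,1) nearest=2 d=7 new=(10,3) → add node 6 parent=2 cost=9
9. q=(11,17) nearest=5 d=7 new=(7,15) → blocked by [3,8]×[14,17], reject
10. q=(9,16) nearest=5 d=5 new=(7,15) → blocked by [3,8]×[14,17], reject
11. q=(14,7) nearest=6 d=4 new=(13,6) → add node 7 parent=6 cost=12
12. q=(3,3) nearest=1 d=1 new=(3,3) → add node 8 parent=1 cost=4
13. q=(13,8) nearest=7 d=2 new=(13,8) → blocked by [7,13]×[8,12], reject
14. q=(9,10) nearest=2 d=4 new=(9,9) → blocked by [7,13]×[8,12], reject
15. q=(28,12) nearest=7 d=15 new=(16,9) → add node 9 parent=7 cost=15
16. q=(18,0) nearest=7 d=6 new=(16,3) → add node 10 parent=7 cost=15
17. q=(24,14) nearest=9 d=8 new=(19,12) → add node 11 parent=9 cost=18
18. q=(12,11) nearest=9 d=4 new=(13,11) → blocked by [7,13]×[8,12], reject
19. q=(24,16) nearest=11 d=5 new=(22,15) → add node 12 parent=11 cost=21
20. q=(26,18) nearest=12 d=4 new=(25,18) → add node 13 parent=12 cost=24

Node count: 14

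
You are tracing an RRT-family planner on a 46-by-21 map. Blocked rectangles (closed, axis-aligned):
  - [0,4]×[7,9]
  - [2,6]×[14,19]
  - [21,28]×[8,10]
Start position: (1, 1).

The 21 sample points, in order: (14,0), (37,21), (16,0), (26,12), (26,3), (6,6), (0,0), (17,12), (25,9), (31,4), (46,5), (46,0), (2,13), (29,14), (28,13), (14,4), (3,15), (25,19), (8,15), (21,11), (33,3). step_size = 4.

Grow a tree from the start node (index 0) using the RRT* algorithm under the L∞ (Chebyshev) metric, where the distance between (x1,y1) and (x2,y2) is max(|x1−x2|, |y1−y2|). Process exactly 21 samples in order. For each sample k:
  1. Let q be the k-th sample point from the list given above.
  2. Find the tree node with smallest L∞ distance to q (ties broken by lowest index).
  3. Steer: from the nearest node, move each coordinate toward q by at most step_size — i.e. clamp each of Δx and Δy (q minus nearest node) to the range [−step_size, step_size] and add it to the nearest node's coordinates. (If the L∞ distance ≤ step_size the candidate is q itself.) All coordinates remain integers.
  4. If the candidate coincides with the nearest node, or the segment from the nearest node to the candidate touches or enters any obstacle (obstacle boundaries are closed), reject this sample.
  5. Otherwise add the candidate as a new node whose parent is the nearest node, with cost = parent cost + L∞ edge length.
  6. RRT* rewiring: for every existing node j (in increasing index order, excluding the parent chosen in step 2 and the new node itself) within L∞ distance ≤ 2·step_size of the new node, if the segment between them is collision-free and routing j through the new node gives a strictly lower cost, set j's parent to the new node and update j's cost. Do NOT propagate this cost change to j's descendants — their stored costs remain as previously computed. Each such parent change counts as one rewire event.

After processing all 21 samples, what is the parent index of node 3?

Parent of node 3: 2

1. q=(14,0) nearest=0 d=13 new=(5,0) → add node 1 parent=0 cost=4
2. q=(37,21) nearest=1 d=32 new=(9,4) → add node 2 parent=1 cost=8
3. q=(16,0) nearest=2 d=7 new=(13,0) → add node 3 parent=2 cost=12
4. q=(26,12) nearest=3 d=13 new=(17,4) → add node 4 parent=3 cost=16
5. q=(26,3) nearest=4 d=9 new=(21,3) → add node 5 parent=4 cost=20
6. q=(6,6) nearest=2 d=3 new=(6,6) → add node 6 parent=2 cost=11
7. q=(0,0) nearest=0 d=1 new=(0,0) → add node 7 parent=0 cost=1; rewire 6→7 (7<11)
8. q=(17,12) nearest=2 d=8 new=(13,8) → add node 8 parent=2 cost=12
9. q=(25,9) nearest=5 d=6 new=(25,7) → add node 9 parent=5 cost=24
10. q=(31,4) nearest=9 d=6 new=(29,4) → add node 10 parent=9 cost=28
11. q=(46,5) nearest=10 d=17 new=(33,5) → add node 11 parent=10 cost=32
12. q=(46,0) nearest=11 d=13 new=(37,1) → add node 12 parent=11 cost=36
13. q=(2,13) nearest=6 d=7 new=(2,10) → blocked by [0,4]×[7,9], reject
14. q=(29,14) nearest=9 d=7 new=(29,11) → blocked by [21,28]×[8,10], reject
15. q=(28,13) nearest=9 d=6 new=(28,11) → blocked by [21,28]×[8,10], reject
16. q=(14,4) nearest=4 d=3 new=(14,4) → add node 13 parent=4 cost=19
17. q=(3,15) nearest=6 d=9 new=(3,10) → blocked by [0,4]×[7,9], reject
18. q=(25,19) nearest=8 d=12 new=(17,12) → add node 14 parent=8 cost=16
19. q=(8,15) nearest=8 d=7 new=(9,12) → add node 15 parent=8 cost=16
20. q=(21,11) nearest=9 d=4 new=(21,11) → blocked by [21,28]×[8,10], reject
21. q=(33,3) nearest=11 d=2 new=(33,3) → add node 16 parent=11 cost=34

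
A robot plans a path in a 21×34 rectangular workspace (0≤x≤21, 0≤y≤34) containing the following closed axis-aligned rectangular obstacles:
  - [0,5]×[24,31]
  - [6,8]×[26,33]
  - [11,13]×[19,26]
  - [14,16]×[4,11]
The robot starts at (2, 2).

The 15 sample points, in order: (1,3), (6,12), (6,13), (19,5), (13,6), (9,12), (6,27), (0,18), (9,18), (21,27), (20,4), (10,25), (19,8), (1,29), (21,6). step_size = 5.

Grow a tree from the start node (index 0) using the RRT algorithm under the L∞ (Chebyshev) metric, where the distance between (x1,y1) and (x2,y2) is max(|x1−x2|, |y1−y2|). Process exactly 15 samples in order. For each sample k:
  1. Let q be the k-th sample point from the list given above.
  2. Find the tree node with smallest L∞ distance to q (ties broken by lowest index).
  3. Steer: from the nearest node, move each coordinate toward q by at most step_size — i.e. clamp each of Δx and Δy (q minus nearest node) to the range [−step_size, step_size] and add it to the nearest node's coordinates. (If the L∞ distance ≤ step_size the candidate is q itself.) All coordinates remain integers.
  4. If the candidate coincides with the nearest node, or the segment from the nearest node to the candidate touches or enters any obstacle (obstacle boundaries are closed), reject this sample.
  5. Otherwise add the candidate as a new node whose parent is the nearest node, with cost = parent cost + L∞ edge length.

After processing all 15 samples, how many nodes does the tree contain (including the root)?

Node count: 11

1. q=(1,3) nearest=0 d=1 new=(1,3) → add node 1 parent=0 cost=1
2. q=(6,12) nearest=1 d=9 new=(6,8) → add node 2 parent=1 cost=6
3. q=(6,13) nearest=2 d=5 new=(6,13) → add node 3 parent=2 cost=11
4. q=(19,5) nearest=2 d=13 new=(11,5) → add node 4 parent=2 cost=11
5. q=(13,6) nearest=4 d=2 new=(13,6) → add node 5 parent=4 cost=13
6. q=(9,12) nearest=3 d=3 new=(9,12) → add node 6 parent=3 cost=14
7. q=(6,27) nearest=3 d=14 new=(6,18) → add node 7 parent=3 cost=16
8. q=(0,18) nearest=3 d=6 new=(1,18) → add node 8 parent=3 cost=16
9. q=(9,18) nearest=7 d=3 new=(9,18) → add node 9 parent=7 cost=19
10. q=(21,27) nearest=9 d=12 new=(14,23) → blocked by [11,13]×[19,26], reject
11. q=(20,4) nearest=5 d=7 new=(18,4) → blocked by [14,16]×[4,11], reject
12. q=(10,25) nearest=7 d=7 new=(10,23) → add node 10 parent=7 cost=21
13. q=(19,8) nearest=5 d=6 new=(18,8) → blocked by [14,16]×[4,11], reject
14. q=(1,29) nearest=10 d=9 new=(5,28) → blocked by [0,5]×[24,31], reject
15. q=(21,6) nearest=5 d=8 new=(18,6) → blocked by [14,16]×[4,11], reject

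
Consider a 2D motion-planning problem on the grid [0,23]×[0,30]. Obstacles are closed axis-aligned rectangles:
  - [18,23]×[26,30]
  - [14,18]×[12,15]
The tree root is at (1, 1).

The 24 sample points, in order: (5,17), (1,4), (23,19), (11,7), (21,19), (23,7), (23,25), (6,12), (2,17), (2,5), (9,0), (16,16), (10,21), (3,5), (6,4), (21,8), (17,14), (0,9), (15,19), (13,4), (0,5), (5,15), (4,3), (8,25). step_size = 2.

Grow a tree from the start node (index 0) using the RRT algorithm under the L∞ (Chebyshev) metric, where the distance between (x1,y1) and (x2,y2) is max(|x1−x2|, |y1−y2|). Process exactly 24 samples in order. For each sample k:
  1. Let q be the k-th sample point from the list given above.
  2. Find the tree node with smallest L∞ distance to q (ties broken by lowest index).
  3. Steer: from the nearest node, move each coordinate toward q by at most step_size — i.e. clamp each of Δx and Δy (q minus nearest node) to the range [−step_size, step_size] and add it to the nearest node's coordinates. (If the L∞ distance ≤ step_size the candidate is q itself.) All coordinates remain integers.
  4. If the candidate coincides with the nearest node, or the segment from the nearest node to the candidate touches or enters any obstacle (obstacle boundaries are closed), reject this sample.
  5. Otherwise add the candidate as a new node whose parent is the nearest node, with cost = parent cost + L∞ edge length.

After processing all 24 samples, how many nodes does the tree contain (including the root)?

1. q=(5,17) nearest=0 d=16 new=(3,3) → add node 1 parent=0 cost=2
2. q=(1,4) nearest=1 d=2 new=(1,4) → add node 2 parent=1 cost=4
3. q=(23,19) nearest=1 d=20 new=(5,5) → add node 3 parent=1 cost=4
4. q=(11,7) nearest=3 d=6 new=(7,7) → add node 4 parent=3 cost=6
5. q=(21,19) nearest=4 d=14 new=(9,9) → add node 5 parent=4 cost=8
6. q=(23,7) nearest=5 d=14 new=(11,7) → add node 6 parent=5 cost=10
7. q=(23,25) nearest=5 d=16 new=(11,11) → add node 7 parent=5 cost=10
8. q=(6,12) nearest=5 d=3 new=(7,11) → add node 8 parent=5 cost=10
9. q=(2,17) nearest=8 d=6 new=(5,13) → add node 9 parent=8 cost=12
10. q=(2,5) nearest=2 d=1 new=(2,5) → add node 10 parent=2 cost=5
11. q=(9,0) nearest=3 d=5 new=(7,3) → add node 11 parent=3 cost=6
12. q=(16,16) nearest=7 d=5 new=(13,13) → add node 12 parent=7 cost=12
13. q=(10,21) nearest=9 d=8 new=(7,15) → add node 13 parent=9 cost=14
14. q=(3,5) nearest=10 d=1 new=(3,5) → add node 14 parent=10 cost=6
15. q=(6,4) nearest=3 d=1 new=(6,4) → add node 15 parent=3 cost=5
16. q=(21,8) nearest=12 d=8 new=(15,11) → blocked by [14,18]×[12,15], reject
17. q=(17,14) nearest=12 d=4 new=(15,14) → blocked by [14,18]×[12,15], reject
18. q=(0,9) nearest=10 d=4 new=(0,7) → add node 16 parent=10 cost=7
19. q=(15,19) nearest=12 d=6 new=(15,15) → blocked by [14,18]×[12,15], reject
20. q=(13,4) nearest=6 d=3 new=(13,5) → add node 17 parent=6 cost=12
21. q=(0,5) nearest=2 d=1 new=(0,5) → add node 18 parent=2 cost=5
22. q=(5,15) nearest=9 d=2 new=(5,15) → add node 19 parent=9 cost=14
23. q=(4,3) nearest=1 d=1 new=(4,3) → add node 20 parent=1 cost=3
24. q=(8,25) nearest=13 d=10 new=(8,17) → add node 21 parent=13 cost=16

Node count: 22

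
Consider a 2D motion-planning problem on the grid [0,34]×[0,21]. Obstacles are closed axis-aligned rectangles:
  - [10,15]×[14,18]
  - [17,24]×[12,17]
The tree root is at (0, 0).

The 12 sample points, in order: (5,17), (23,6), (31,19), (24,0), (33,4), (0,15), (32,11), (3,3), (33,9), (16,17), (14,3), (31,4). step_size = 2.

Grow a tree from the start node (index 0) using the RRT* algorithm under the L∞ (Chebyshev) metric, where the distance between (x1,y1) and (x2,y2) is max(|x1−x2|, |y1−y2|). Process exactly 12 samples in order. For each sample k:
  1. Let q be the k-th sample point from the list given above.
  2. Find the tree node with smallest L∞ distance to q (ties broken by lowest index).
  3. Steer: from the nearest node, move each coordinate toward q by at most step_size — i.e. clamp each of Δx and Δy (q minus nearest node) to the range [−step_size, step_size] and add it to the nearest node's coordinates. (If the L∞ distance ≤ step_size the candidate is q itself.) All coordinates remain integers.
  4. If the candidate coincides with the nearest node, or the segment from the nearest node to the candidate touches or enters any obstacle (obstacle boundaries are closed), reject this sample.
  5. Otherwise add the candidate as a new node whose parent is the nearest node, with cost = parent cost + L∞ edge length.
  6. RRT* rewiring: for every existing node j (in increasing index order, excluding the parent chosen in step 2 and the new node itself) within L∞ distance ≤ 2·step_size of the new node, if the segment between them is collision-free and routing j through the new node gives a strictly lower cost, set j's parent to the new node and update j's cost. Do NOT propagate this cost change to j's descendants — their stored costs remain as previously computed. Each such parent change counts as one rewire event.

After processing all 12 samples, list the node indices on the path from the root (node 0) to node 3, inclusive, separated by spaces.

1. q=(5,17) nearest=0 d=17 new=(2,2) → add node 1 parent=0 cost=2
2. q=(23,6) nearest=1 d=21 new=(4,4) → add node 2 parent=1 cost=4
3. q=(31,19) nearest=2 d=27 new=(6,6) → add node 3 parent=2 cost=6
4. q=(24,0) nearest=3 d=18 new=(8,4) → add node 4 parent=3 cost=8
5. q=(33,4) nearest=4 d=25 new=(10,4) → add node 5 parent=4 cost=10
6. q=(0,15) nearest=3 d=9 new=(4,8) → add node 6 parent=3 cost=8
7. q=(32,11) nearest=5 d=22 new=(12,6) → add node 7 parent=5 cost=12
8. q=(3,3) nearest=1 d=1 new=(3,3) → add node 8 parent=1 cost=3
9. q=(33,9) nearest=7 d=21 new=(14,8) → add node 9 parent=7 cost=14
10. q=(16,17) nearest=9 d=9 new=(16,10) → add node 10 parent=9 cost=16
11. q=(14,3) nearest=7 d=3 new=(14,4) → add node 11 parent=7 cost=14
12. q=(31,4) nearest=10 d=15 new=(18,8) → add node 12 parent=10 cost=18

Path: 0 1 2 3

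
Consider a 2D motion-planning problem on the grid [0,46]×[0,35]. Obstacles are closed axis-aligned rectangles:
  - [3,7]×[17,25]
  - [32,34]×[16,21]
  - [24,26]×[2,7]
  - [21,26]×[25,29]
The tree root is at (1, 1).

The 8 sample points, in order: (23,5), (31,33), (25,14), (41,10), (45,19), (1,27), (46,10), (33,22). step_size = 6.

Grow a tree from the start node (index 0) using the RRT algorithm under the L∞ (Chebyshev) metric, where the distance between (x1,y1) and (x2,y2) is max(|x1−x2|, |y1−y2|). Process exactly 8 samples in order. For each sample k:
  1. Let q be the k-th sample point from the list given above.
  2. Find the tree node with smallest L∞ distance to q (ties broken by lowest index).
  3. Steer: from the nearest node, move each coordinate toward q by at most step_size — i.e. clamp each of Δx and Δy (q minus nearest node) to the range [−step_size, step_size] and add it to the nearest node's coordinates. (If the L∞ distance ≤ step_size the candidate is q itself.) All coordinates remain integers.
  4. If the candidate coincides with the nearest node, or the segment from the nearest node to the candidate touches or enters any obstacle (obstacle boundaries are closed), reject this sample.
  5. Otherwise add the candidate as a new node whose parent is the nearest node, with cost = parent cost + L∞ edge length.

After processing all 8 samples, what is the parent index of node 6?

Parent of node 6: 5

1. q=(23,5) nearest=0 d=22 new=(7,5) → add node 1 parent=0 cost=6
2. q=(31,33) nearest=1 d=28 new=(13,11) → add node 2 parent=1 cost=12
3. q=(25,14) nearest=2 d=12 new=(19,14) → add node 3 parent=2 cost=18
4. q=(41,10) nearest=3 d=22 new=(25,10) → add node 4 parent=3 cost=24
5. q=(45,19) nearest=4 d=20 new=(31,16) → add node 5 parent=4 cost=30
6. q=(1,27) nearest=2 d=16 new=(7,17) → blocked by [3,7]×[17,25], reject
7. q=(46,10) nearest=5 d=15 new=(37,10) → add node 6 parent=5 cost=36
8. q=(33,22) nearest=5 d=6 new=(33,22) → blocked by [32,34]×[16,21], reject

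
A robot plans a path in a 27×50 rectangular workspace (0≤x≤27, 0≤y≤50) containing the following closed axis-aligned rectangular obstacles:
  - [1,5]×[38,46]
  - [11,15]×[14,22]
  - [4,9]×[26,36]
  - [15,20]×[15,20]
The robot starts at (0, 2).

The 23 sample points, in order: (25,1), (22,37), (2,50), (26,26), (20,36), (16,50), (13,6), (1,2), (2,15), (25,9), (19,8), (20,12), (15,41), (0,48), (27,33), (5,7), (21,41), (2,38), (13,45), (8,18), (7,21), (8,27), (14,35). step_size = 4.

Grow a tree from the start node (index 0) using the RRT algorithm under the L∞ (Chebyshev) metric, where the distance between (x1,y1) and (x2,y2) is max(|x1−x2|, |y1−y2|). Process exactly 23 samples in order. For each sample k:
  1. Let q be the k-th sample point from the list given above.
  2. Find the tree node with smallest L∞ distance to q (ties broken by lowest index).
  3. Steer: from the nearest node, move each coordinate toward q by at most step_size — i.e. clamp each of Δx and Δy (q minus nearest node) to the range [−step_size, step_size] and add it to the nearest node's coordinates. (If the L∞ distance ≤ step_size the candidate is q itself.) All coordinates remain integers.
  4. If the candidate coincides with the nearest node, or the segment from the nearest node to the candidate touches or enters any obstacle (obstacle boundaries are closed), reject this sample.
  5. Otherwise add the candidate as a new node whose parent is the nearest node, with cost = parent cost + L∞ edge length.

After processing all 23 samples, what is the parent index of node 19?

1. q=(25,1) nearest=0 d=25 new=(4,1) → add node 1 parent=0 cost=4
2. q=(22,37) nearest=0 d=35 new=(4,6) → add node 2 parent=0 cost=4
3. q=(2,50) nearest=2 d=44 new=(2,10) → add node 3 parent=2 cost=8
4. q=(26,26) nearest=2 d=22 new=(8,10) → add node 4 parent=2 cost=8
5. q=(20,36) nearest=3 d=26 new=(6,14) → add node 5 parent=3 cost=12
6. q=(16,50) nearest=5 d=36 new=(10,18) → add node 6 parent=5 cost=16
7. q=(13,6) nearest=4 d=5 new=(12,6) → add node 7 parent=4 cost=12
8. q=(1,2) nearest=0 d=1 new=(1,2) → add node 8 parent=0 cost=1
9. q=(2,15) nearest=5 d=4 new=(2,15) → add node 9 parent=5 cost=16
10. q=(25,9) nearest=7 d=13 new=(16,9) → add node 10 parent=7 cost=16
11. q=(19,8) nearest=10 d=3 new=(19,8) → add node 11 parent=10 cost=19
12. q=(20,12) nearest=10 d=4 new=(20,12) → add node 12 parent=10 cost=20
13. q=(15,41) nearest=6 d=23 new=(14,22) → blocked by [11,15]×[14,22], reject
14. q=(0,48) nearest=6 d=30 new=(6,22) → add node 13 parent=6 cost=20
15. q=(27,33) nearest=6 d=17 new=(14,22) → blocked by [11,15]×[14,22], reject
16. q=(5,7) nearest=2 d=1 new=(5,7) → add node 14 parent=2 cost=5
17. q=(21,41) nearest=13 d=19 new=(10,26) → add node 15 parent=13 cost=24
18. q=(2,38) nearest=15 d=12 new=(6,30) → blocked by [4,9]×[26,36], reject
19. q=(13,45) nearest=15 d=19 new=(13,30) → add node 16 parent=15 cost=28
20. q=(8,18) nearest=6 d=2 new=(8,18) → add node 17 parent=6 cost=18
21. q=(7,21) nearest=13 d=1 new=(7,21) → add node 18 parent=13 cost=21
22. q=(8,27) nearest=15 d=2 new=(8,27) → blocked by [4,9]×[26,36], reject
23. q=(14,35) nearest=16 d=5 new=(14,34) → add node 19 parent=16 cost=32

Parent of node 19: 16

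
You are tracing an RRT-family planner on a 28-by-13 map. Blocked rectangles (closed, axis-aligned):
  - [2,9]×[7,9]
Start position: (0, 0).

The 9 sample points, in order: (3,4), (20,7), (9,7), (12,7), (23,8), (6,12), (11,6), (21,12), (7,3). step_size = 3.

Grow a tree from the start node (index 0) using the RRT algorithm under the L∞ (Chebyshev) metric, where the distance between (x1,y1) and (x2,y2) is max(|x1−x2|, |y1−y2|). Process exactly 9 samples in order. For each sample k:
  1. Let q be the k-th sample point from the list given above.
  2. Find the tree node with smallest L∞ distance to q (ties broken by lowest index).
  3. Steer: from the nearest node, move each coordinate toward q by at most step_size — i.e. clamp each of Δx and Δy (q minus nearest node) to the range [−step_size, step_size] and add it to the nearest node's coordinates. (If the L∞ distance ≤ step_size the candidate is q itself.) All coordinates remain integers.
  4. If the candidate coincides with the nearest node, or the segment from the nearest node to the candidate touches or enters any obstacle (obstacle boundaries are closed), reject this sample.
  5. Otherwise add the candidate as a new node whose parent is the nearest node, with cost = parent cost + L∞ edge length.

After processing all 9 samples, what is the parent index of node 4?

Parent of node 4: 3

1. q=(3,4) nearest=0 d=4 new=(3,3) → add node 1 parent=0 cost=3
2. q=(20,7) nearest=1 d=17 new=(6,6) → add node 2 parent=1 cost=6
3. q=(9,7) nearest=2 d=3 new=(9,7) → blocked by [2,9]×[7,9], reject
4. q=(12,7) nearest=2 d=6 new=(9,7) → blocked by [2,9]×[7,9], reject
5. q=(23,8) nearest=2 d=17 new=(9,8) → blocked by [2,9]×[7,9], reject
6. q=(6,12) nearest=2 d=6 new=(6,9) → blocked by [2,9]×[7,9], reject
7. q=(11,6) nearest=2 d=5 new=(9,6) → add node 3 parent=2 cost=9
8. q=(21,12) nearest=3 d=12 new=(12,9) → add node 4 parent=3 cost=12
9. q=(7,3) nearest=2 d=3 new=(7,3) → add node 5 parent=2 cost=9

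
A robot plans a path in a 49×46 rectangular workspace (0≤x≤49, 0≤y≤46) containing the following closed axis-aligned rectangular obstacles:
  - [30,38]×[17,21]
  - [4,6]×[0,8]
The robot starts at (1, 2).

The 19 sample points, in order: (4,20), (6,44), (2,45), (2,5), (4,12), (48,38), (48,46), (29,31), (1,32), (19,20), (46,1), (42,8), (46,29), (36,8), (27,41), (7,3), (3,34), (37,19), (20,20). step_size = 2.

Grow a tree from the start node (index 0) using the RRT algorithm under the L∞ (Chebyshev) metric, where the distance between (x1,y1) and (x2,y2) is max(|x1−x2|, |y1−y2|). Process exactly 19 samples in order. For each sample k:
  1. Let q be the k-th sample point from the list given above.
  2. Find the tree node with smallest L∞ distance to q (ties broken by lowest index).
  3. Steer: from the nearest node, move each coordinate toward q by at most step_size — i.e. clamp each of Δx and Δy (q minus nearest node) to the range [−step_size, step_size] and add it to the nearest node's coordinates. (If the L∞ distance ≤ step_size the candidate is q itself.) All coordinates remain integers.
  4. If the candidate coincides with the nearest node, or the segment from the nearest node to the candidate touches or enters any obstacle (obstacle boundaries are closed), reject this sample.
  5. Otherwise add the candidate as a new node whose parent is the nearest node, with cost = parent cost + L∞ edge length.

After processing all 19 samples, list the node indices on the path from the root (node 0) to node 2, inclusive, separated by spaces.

Path: 0 1 2

1. q=(4,20) nearest=0 d=18 new=(3,4) → add node 1 parent=0 cost=2
2. q=(6,44) nearest=1 d=40 new=(5,6) → blocked by [4,6]×[0,8], reject
3. q=(2,45) nearest=1 d=41 new=(2,6) → add node 2 parent=1 cost=4
4. q=(2,5) nearest=1 d=1 new=(2,5) → add node 3 parent=1 cost=3
5. q=(4,12) nearest=2 d=6 new=(4,8) → blocked by [4,6]×[0,8], reject
6. q=(48,38) nearest=1 d=45 new=(5,6) → blocked by [4,6]×[0,8], reject
7. q=(48,46) nearest=1 d=45 new=(5,6) → blocked by [4,6]×[0,8], reject
8. q=(29,31) nearest=1 d=27 new=(5,6) → blocked by [4,6]×[0,8], reject
9. q=(1,32) nearest=2 d=26 new=(1,8) → add node 4 parent=2 cost=6
10. q=(19,20) nearest=1 d=16 new=(5,6) → blocked by [4,6]×[0,8], reject
11. q=(46,1) nearest=1 d=43 new=(5,2) → blocked by [4,6]×[0,8], reject
12. q=(42,8) nearest=1 d=39 new=(5,6) → blocked by [4,6]×[0,8], reject
13. q=(46,29) nearest=1 d=43 new=(5,6) → blocked by [4,6]×[0,8], reject
14. q=(36,8) nearest=1 d=33 new=(5,6) → blocked by [4,6]×[0,8], reject
15. q=(27,41) nearest=4 d=33 new=(3,10) → add node 5 parent=4 cost=8
16. q=(7,3) nearest=1 d=4 new=(5,3) → blocked by [4,6]×[0,8], reject
17. q=(3,34) nearest=5 d=24 new=(3,12) → add node 6 parent=5 cost=10
18. q=(37,19) nearest=1 d=34 new=(5,6) → blocked by [4,6]×[0,8], reject
19. q=(20,20) nearest=1 d=17 new=(5,6) → blocked by [4,6]×[0,8], reject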